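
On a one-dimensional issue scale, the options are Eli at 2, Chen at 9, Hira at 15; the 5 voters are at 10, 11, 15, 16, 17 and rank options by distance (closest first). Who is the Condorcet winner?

With single-peaked preferences on a line, the Condorcet winner is the candidate closest to the median voter.
The median voter (position 15) is closest to Hira at 15.
Check: Hira vs Eli — voters closer to Hira: 5 of 5.

Hira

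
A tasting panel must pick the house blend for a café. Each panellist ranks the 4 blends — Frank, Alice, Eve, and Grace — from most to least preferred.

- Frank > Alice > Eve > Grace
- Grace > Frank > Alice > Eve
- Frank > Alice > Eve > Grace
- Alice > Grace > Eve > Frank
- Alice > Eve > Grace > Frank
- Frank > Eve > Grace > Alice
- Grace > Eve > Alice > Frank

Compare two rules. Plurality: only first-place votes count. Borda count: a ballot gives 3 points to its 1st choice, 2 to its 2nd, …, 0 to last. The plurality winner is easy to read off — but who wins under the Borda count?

Alice

Plurality first-place counts: Frank 3, Alice 2, Eve 0, Grace 2 → Frank.
Borda totals: Frank 11, Alice 12, Eve 9, Grace 10 → Alice.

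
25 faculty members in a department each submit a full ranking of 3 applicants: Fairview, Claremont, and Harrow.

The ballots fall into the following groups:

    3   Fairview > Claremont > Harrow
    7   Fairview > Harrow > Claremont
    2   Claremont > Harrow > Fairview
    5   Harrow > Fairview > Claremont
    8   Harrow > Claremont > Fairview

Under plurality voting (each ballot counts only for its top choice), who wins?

Harrow

First-place vote totals:
  Fairview: 10
  Claremont: 2
  Harrow: 13
Harrow has the most first-place votes.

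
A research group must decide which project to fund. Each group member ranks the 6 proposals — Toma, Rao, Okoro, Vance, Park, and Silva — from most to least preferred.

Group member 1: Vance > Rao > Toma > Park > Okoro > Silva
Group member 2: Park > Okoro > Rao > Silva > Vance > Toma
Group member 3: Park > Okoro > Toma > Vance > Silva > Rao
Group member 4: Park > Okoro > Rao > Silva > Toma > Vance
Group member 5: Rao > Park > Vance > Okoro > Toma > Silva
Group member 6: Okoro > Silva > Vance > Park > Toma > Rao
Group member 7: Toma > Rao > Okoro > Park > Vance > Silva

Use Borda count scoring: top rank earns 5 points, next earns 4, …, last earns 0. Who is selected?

Borda scores:
  Toma: 3 + 0 + 3 + 1 + 1 + 1 + 5 = 14
  Rao: 4 + 3 + 0 + 3 + 5 + 0 + 4 = 19
  Okoro: 1 + 4 + 4 + 4 + 2 + 5 + 3 = 23
  Vance: 5 + 1 + 2 + 0 + 3 + 3 + 1 = 15
  Park: 2 + 5 + 5 + 5 + 4 + 2 + 2 = 25
  Silva: 0 + 2 + 1 + 2 + 0 + 4 + 0 = 9
Park has the highest total.

Park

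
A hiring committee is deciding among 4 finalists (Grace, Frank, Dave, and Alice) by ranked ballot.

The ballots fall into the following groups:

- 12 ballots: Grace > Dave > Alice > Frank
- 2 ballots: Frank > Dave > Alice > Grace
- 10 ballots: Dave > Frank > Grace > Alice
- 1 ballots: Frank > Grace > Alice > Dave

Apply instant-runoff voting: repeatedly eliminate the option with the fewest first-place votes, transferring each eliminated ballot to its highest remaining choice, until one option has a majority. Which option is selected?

Grace

Round 1: Grace 12, Dave 10, Frank 3, Alice 0. Alice has the fewest and is eliminated.
Round 2: Grace 12, Dave 10, Frank 3. Frank has the fewest and is eliminated.
Round 3: Grace 13, Dave 12. Grace has a majority.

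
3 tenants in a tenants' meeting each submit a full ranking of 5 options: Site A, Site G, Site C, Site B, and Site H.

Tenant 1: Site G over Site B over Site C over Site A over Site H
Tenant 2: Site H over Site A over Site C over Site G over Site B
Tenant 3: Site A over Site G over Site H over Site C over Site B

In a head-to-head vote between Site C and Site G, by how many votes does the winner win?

Ballots ranking Site C above Site G: 1.
Ballots ranking Site G above Site C: 2.
Site G wins 2–1, a margin of 1.

1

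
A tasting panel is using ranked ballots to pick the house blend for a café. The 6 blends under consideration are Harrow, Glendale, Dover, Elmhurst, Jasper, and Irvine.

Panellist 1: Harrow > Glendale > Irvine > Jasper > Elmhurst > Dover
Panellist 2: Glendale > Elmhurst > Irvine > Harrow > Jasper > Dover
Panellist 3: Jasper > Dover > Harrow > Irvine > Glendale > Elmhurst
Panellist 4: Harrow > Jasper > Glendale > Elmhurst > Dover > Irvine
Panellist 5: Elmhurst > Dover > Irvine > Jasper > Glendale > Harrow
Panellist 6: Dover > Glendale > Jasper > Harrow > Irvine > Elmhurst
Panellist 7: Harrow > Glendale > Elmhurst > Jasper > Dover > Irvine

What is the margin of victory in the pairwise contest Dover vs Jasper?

Ballots ranking Dover above Jasper: 2.
Ballots ranking Jasper above Dover: 5.
Jasper wins 5–2, a margin of 3.

3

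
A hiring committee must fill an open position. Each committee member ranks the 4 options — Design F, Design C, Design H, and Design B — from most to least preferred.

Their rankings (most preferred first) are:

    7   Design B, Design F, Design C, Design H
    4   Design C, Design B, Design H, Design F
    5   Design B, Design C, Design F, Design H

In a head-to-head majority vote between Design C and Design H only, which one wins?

Ballots ranking Design C above Design H: 7+4+5 = 16.
Ballots ranking Design H above Design C: 0.
Design C wins the head-to-head, 16–0.

Design C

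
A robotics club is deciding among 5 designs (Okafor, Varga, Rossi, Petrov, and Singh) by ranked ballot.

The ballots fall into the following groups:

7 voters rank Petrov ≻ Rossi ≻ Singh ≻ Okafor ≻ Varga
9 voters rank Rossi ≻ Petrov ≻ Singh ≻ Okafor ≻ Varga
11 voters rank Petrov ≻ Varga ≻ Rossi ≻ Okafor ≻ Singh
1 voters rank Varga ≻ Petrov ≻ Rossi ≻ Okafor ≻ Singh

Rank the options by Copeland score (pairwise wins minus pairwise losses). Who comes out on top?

Petrov

Pairwise results:
  Okafor vs Varga: Okafor wins 16–12.
  Okafor vs Rossi: Rossi wins 28–0.
  Okafor vs Petrov: Petrov wins 28–0.
  Okafor vs Singh: Singh wins 16–12.
  Varga vs Rossi: Rossi wins 16–12.
  Varga vs Petrov: Petrov wins 27–1.
  Varga vs Singh: Singh wins 16–12.
  Rossi vs Petrov: Petrov wins 19–9.
  Rossi vs Singh: Rossi wins 28–0.
  Petrov vs Singh: Petrov wins 28–0.
Copeland scores (wins − losses):
  Okafor: 1 − 3 = -2
  Varga: 0 − 4 = -4
  Rossi: 3 − 1 = 2
  Petrov: 4 − 0 = 4
  Singh: 2 − 2 = 0
Petrov has the best Copeland score.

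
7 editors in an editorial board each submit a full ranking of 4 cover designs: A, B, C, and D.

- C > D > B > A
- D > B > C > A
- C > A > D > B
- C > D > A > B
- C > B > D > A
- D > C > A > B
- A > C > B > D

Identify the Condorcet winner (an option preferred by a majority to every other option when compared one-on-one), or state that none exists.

Head-to-head results (7 voters total):
A vs B: A wins 4–3.
A vs C: C wins 6–1.
A vs D: D wins 5–2.
B vs C: C wins 6–1.
B vs D: D wins 5–2.
C vs D: C wins 5–2.
C beats each rival — A (6–1), B (6–1), D (5–2) — so C is the Condorcet winner.

C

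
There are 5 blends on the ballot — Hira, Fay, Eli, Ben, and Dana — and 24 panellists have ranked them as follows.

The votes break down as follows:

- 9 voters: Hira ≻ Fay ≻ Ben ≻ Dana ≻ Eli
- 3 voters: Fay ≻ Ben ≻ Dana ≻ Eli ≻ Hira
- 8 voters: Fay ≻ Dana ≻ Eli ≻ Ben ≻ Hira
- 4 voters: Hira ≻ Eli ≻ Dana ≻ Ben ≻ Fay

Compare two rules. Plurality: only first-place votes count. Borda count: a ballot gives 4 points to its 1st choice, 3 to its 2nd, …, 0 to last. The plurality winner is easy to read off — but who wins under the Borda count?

Fay

Plurality first-place counts: Hira 13, Fay 11, Eli 0, Ben 0, Dana 0 → Hira.
Borda totals: Hira 52, Fay 71, Eli 31, Ben 39, Dana 47 → Fay.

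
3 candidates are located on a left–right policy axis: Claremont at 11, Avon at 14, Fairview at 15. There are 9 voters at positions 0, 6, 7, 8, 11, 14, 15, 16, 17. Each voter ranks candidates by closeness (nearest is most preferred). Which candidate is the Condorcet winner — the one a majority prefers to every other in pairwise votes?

Claremont

With single-peaked preferences on a line, the Condorcet winner is the candidate closest to the median voter.
The median voter (position 11) is closest to Claremont at 11.
Check: Claremont vs Fairview — voters closer to Claremont: 5 of 9.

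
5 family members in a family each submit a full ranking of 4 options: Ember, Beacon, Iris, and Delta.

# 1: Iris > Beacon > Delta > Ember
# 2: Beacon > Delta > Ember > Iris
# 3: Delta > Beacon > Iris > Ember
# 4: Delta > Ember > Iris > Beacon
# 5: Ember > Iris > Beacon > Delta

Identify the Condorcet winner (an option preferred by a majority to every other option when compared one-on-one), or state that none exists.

No Condorcet winner

Head-to-head results (5 voters total):
Ember vs Beacon: Beacon wins 3–2.
Ember vs Iris: Ember wins 3–2.
Ember vs Delta: Delta wins 4–1.
Beacon vs Iris: Iris wins 3–2.
Beacon vs Delta: Beacon wins 3–2.
Iris vs Delta: Delta wins 3–2.
No candidate beats all others: Ember beats Iris beats Beacon beats Ember, a majority cycle.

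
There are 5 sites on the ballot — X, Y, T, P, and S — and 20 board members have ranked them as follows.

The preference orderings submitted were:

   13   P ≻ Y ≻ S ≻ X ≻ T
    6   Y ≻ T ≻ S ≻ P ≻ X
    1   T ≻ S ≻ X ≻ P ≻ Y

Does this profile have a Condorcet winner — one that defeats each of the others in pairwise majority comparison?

Head-to-head results (20 voters total):
X vs Y: Y wins 19–1.
X vs T: X wins 13–7.
X vs P: P wins 19–1.
X vs S: S wins 20–0.
Y vs T: Y wins 19–1.
Y vs P: P wins 14–6.
Y vs S: Y wins 19–1.
T vs P: P wins 13–7.
T vs S: S wins 13–7.
P vs S: P wins 13–7.
P beats each rival — X (19–1), Y (14–6), T (13–7), S (13–7) — so P is the Condorcet winner.

Yes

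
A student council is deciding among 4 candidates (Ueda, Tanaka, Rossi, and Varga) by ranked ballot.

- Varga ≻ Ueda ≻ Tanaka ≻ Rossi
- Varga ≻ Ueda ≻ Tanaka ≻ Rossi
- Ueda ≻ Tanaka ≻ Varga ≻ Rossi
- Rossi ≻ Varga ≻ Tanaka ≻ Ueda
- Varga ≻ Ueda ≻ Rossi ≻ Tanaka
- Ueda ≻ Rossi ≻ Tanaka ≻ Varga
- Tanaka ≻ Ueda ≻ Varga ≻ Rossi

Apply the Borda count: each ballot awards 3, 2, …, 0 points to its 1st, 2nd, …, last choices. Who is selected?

Ueda

Borda scores:
  Ueda: 2 + 2 + 3 + 0 + 2 + 3 + 2 = 14
  Tanaka: 1 + 1 + 2 + 1 + 0 + 1 + 3 = 9
  Rossi: 0 + 0 + 0 + 3 + 1 + 2 + 0 = 6
  Varga: 3 + 3 + 1 + 2 + 3 + 0 + 1 = 13
Ueda has the highest total.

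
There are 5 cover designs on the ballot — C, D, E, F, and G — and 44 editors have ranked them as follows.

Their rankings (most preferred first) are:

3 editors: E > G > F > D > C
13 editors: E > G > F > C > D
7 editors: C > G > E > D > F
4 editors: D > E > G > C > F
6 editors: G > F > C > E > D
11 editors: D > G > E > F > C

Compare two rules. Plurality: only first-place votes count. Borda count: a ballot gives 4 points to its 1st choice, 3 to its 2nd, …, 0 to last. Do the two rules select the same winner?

No

Plurality first-place counts: C 7, D 15, E 16, F 0, G 6 → E.
Borda totals: C 57, D 70, E 118, F 61, G 134 → G.
The two rules disagree: plurality picks E, Borda picks G.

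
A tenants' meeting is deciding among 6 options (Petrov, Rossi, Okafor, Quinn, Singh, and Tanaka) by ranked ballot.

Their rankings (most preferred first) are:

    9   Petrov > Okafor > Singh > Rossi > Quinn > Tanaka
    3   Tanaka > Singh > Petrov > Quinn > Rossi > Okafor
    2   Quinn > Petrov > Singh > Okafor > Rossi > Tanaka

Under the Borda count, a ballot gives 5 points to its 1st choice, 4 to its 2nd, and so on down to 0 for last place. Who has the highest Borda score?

Borda scores:
  Petrov: 9·5 + 3·3 + 2·4 = 62
  Rossi: 9·2 + 3·1 + 2·1 = 23
  Okafor: 9·4 + 3·0 + 2·2 = 40
  Quinn: 9·1 + 3·2 + 2·5 = 25
  Singh: 9·3 + 3·4 + 2·3 = 45
  Tanaka: 9·0 + 3·5 + 2·0 = 15
Petrov has the highest total.

Petrov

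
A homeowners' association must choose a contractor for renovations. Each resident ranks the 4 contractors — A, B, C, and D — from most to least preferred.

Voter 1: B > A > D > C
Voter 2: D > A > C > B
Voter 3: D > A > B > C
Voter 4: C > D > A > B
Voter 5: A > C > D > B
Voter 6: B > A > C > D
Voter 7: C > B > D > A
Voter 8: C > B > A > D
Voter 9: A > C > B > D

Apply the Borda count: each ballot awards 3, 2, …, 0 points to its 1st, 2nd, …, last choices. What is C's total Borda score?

15

Borda scores:
  A: 2 + 2 + 2 + 1 + 3 + 2 + 0 + 1 + 3 = 16
  B: 3 + 0 + 1 + 0 + 0 + 3 + 2 + 2 + 1 = 12
  C: 0 + 1 + 0 + 3 + 2 + 1 + 3 + 3 + 2 = 15
  D: 1 + 3 + 3 + 2 + 1 + 0 + 1 + 0 + 0 = 11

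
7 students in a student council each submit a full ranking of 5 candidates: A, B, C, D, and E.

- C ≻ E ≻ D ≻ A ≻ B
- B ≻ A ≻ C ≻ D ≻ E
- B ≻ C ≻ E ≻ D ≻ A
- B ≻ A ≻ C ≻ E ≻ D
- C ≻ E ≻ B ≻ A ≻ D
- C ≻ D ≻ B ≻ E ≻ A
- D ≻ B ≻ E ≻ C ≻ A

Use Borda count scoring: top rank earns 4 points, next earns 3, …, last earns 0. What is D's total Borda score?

Borda scores:
  A: 1 + 3 + 0 + 3 + 1 + 0 + 0 = 8
  B: 0 + 4 + 4 + 4 + 2 + 2 + 3 = 19
  C: 4 + 2 + 3 + 2 + 4 + 4 + 1 = 20
  D: 2 + 1 + 1 + 0 + 0 + 3 + 4 = 11
  E: 3 + 0 + 2 + 1 + 3 + 1 + 2 = 12

11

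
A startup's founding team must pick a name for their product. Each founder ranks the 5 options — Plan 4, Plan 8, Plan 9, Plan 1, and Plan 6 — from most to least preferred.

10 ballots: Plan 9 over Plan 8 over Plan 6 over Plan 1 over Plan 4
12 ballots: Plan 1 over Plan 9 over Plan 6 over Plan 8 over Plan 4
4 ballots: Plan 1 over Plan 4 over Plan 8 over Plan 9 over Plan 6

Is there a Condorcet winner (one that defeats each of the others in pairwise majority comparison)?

Yes

Head-to-head results (26 voters total):
Plan 4 vs Plan 8: Plan 8 wins 22–4.
Plan 4 vs Plan 9: Plan 9 wins 22–4.
Plan 4 vs Plan 1: Plan 1 wins 26–0.
Plan 4 vs Plan 6: Plan 6 wins 22–4.
Plan 8 vs Plan 9: Plan 9 wins 22–4.
Plan 8 vs Plan 1: Plan 1 wins 16–10.
Plan 8 vs Plan 6: Plan 8 wins 14–12.
Plan 9 vs Plan 1: Plan 1 wins 16–10.
Plan 9 vs Plan 6: Plan 9 wins 26–0.
Plan 1 vs Plan 6: Plan 1 wins 16–10.
Plan 1 beats each rival — Plan 4 (26–0), Plan 8 (16–10), Plan 9 (16–10), Plan 6 (16–10) — so Plan 1 is the Condorcet winner.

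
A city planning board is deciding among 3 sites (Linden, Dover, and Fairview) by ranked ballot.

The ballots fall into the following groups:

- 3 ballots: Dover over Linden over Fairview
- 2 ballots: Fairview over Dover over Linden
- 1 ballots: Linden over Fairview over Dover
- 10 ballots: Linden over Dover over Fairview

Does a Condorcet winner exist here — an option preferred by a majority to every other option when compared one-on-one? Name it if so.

Head-to-head results (16 voters total):
Linden vs Dover: Linden wins 11–5.
Linden vs Fairview: Linden wins 14–2.
Dover vs Fairview: Dover wins 13–3.
Linden beats each rival — Dover (11–5), Fairview (14–2) — so Linden is the Condorcet winner.

Linden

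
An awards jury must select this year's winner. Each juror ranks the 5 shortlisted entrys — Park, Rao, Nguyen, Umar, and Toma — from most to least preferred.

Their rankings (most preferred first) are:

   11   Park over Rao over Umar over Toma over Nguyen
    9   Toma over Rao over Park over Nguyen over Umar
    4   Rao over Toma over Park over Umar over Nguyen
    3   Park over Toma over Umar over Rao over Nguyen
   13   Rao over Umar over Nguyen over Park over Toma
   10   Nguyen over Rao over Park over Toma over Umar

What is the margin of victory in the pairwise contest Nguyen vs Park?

4

Ballots ranking Nguyen above Park: 13+10 = 23.
Ballots ranking Park above Nguyen: 11+9+4+3 = 27.
Park wins 27–23, a margin of 4.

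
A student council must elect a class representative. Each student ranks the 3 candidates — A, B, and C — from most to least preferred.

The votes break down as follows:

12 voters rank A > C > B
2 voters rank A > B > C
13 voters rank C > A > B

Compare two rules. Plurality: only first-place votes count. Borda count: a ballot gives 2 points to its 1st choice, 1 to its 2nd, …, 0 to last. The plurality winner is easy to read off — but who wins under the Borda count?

A

Plurality first-place counts: A 14, B 0, C 13 → A.
Borda totals: A 41, B 2, C 38 → A.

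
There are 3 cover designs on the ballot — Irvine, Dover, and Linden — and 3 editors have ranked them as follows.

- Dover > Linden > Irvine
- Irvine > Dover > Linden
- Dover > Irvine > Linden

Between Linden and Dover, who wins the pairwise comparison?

Ballots ranking Linden above Dover: 0.
Ballots ranking Dover above Linden: 3.
Dover wins the head-to-head, 3–0.

Dover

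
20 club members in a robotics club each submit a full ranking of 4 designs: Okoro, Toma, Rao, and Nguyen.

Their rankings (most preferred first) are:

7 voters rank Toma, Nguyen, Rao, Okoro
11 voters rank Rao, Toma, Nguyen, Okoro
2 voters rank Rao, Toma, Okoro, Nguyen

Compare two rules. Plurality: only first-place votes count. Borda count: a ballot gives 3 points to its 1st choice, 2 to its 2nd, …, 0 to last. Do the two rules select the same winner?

Plurality first-place counts: Okoro 0, Toma 7, Rao 13, Nguyen 0 → Rao.
Borda totals: Okoro 2, Toma 47, Rao 46, Nguyen 25 → Toma.
The two rules disagree: plurality picks Rao, Borda picks Toma.

No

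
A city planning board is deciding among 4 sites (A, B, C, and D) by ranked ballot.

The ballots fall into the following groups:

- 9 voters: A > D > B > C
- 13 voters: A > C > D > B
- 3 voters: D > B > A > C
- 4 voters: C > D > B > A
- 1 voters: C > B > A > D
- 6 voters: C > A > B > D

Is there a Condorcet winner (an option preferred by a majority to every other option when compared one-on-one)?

Head-to-head results (36 voters total):
A vs B: A wins 28–8.
A vs C: A wins 25–11.
A vs D: A wins 29–7.
B vs C: C wins 24–12.
B vs D: D wins 29–7.
C vs D: C wins 24–12.
A beats each rival — B (28–8), C (25–11), D (29–7) — so A is the Condorcet winner.

Yes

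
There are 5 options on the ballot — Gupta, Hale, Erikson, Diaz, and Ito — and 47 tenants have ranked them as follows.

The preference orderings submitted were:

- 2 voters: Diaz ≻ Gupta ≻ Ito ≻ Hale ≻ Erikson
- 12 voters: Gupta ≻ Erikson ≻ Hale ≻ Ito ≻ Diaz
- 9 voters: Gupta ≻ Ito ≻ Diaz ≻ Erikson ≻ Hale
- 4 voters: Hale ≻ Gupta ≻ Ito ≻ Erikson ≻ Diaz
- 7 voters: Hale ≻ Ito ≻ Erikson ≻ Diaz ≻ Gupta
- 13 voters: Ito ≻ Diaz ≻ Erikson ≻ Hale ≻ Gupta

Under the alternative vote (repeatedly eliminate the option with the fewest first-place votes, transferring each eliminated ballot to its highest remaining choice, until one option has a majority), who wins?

Round 1: Gupta 21, Ito 13, Hale 11, Diaz 2, Erikson 0. Erikson has the fewest and is eliminated.
Round 2: Gupta 21, Ito 13, Hale 11, Diaz 2. Diaz has the fewest and is eliminated.
Round 3: Gupta 23, Ito 13, Hale 11. Hale has the fewest and is eliminated.
Round 4: Gupta 27, Ito 20. Gupta has a majority.

Gupta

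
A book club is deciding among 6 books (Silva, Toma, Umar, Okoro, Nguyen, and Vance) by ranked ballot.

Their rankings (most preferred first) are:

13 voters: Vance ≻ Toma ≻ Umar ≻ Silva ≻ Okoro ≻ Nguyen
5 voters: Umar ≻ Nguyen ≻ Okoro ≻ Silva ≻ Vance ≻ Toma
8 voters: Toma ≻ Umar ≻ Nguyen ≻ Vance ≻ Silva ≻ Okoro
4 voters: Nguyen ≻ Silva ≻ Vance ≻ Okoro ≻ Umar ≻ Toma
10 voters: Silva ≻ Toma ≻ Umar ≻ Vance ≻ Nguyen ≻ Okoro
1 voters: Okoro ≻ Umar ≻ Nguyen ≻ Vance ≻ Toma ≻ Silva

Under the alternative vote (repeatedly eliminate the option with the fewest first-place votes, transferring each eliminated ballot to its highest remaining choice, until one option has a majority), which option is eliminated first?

Okoro

Round 1: Vance 13, Silva 10, Toma 8, Umar 5, Nguyen 4, Okoro 1. Okoro has the fewest and is eliminated.
Round 2: Vance 13, Silva 10, Toma 8, Umar 6, Nguyen 4. Nguyen has the fewest and is eliminated.
Round 3: Silva 14, Vance 13, Toma 8, Umar 6. Umar has the fewest and is eliminated.
Round 4: Silva 19, Vance 14, Toma 8. Toma has the fewest and is eliminated.
Round 5: Vance 22, Silva 19. Vance has a majority.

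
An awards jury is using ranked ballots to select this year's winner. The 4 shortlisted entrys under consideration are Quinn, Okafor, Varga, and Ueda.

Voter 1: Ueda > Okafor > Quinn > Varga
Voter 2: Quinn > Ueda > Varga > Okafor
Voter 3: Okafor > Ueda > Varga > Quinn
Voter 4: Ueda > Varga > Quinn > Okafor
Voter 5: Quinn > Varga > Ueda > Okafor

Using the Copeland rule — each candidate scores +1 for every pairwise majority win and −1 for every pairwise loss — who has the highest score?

Ueda

Pairwise results:
  Quinn vs Okafor: Quinn wins 3–2.
  Quinn vs Varga: Quinn wins 3–2.
  Quinn vs Ueda: Ueda wins 3–2.
  Okafor vs Varga: Varga wins 3–2.
  Okafor vs Ueda: Ueda wins 4–1.
  Varga vs Ueda: Ueda wins 4–1.
Copeland scores (wins − losses):
  Quinn: 2 − 1 = 1
  Okafor: 0 − 3 = -3
  Varga: 1 − 2 = -1
  Ueda: 3 − 0 = 3
Ueda has the best Copeland score.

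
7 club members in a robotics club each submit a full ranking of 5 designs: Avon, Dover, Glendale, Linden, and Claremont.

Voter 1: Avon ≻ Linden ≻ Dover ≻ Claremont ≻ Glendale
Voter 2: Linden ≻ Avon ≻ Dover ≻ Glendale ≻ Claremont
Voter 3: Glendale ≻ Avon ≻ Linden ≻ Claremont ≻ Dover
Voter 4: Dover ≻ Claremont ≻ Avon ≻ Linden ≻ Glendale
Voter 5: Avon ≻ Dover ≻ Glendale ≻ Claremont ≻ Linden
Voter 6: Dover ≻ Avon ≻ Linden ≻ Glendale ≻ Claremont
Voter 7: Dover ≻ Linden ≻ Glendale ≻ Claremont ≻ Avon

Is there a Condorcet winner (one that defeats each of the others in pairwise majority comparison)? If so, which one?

Head-to-head results (7 voters total):
Avon vs Dover: Avon wins 4–3.
Avon vs Glendale: Avon wins 5–2.
Avon vs Linden: Avon wins 5–2.
Avon vs Claremont: Avon wins 5–2.
Dover vs Glendale: Dover wins 6–1.
Dover vs Linden: Dover wins 4–3.
Dover vs Claremont: Dover wins 6–1.
Glendale vs Linden: Linden wins 5–2.
Glendale vs Claremont: Glendale wins 5–2.
Linden vs Claremont: Linden wins 5–2.
Avon beats each rival — Dover (4–3), Glendale (5–2), Linden (5–2), Claremont (5–2) — so Avon is the Condorcet winner.

Avon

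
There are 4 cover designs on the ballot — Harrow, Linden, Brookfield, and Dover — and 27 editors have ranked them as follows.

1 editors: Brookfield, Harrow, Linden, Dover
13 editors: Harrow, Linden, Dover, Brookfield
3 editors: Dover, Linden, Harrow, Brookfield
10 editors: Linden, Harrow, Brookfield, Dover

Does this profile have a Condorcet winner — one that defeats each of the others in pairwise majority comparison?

Head-to-head results (27 voters total):
Harrow vs Linden: Harrow wins 14–13.
Harrow vs Brookfield: Harrow wins 26–1.
Harrow vs Dover: Harrow wins 24–3.
Linden vs Brookfield: Linden wins 26–1.
Linden vs Dover: Linden wins 24–3.
Brookfield vs Dover: Dover wins 16–11.
Harrow beats each rival — Linden (14–13), Brookfield (26–1), Dover (24–3) — so Harrow is the Condorcet winner.

Yes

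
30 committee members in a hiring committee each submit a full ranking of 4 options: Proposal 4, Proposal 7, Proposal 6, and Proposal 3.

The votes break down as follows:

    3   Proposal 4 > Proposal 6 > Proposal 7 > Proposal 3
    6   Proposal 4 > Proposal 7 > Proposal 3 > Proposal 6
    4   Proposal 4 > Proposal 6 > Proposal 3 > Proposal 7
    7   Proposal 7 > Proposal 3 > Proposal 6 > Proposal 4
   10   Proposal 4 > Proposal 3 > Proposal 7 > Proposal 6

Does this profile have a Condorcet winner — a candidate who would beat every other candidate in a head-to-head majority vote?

Yes

Head-to-head results (30 voters total):
Proposal 4 vs Proposal 7: Proposal 4 wins 23–7.
Proposal 4 vs Proposal 6: Proposal 4 wins 23–7.
Proposal 4 vs Proposal 3: Proposal 4 wins 23–7.
Proposal 7 vs Proposal 6: Proposal 7 wins 23–7.
Proposal 7 vs Proposal 3: Proposal 7 wins 16–14.
Proposal 6 vs Proposal 3: Proposal 3 wins 23–7.
Proposal 4 beats each rival — Proposal 7 (23–7), Proposal 6 (23–7), Proposal 3 (23–7) — so Proposal 4 is the Condorcet winner.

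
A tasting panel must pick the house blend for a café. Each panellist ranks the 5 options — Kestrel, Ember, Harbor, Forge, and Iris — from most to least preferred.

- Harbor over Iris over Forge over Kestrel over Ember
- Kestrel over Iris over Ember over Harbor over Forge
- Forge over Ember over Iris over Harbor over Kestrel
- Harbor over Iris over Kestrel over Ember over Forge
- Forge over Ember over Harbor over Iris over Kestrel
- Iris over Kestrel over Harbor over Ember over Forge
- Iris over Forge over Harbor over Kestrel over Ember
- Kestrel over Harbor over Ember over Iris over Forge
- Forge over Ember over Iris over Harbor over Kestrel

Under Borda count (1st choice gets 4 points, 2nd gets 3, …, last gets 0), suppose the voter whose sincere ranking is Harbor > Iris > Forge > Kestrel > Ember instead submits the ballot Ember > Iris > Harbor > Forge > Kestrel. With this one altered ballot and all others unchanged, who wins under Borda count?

Borda totals with the altered ballot: Kestrel 14, Ember 19, Harbor 18, Forge 16, Iris 23.
The winner is unchanged: still Iris.

Iris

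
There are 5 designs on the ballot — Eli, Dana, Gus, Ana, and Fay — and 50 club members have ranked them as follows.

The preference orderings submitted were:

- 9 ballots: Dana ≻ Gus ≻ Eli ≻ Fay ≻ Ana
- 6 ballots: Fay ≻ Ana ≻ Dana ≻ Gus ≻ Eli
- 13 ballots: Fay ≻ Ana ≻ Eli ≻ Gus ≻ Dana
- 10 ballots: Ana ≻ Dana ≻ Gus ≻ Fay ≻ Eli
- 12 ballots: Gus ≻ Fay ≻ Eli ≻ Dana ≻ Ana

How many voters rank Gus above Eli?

Ballots ranking Gus above Eli: 9+6+10+12 = 37.
Ballots ranking Eli above Gus: 13.
So 37 of 50 voters prefer Gus to Eli.

37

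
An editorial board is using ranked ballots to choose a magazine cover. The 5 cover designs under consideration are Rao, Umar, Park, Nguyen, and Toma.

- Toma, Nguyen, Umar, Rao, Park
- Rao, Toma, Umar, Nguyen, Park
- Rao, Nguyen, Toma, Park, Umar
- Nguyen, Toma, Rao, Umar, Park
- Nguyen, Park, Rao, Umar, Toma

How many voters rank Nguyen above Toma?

3

Ballots ranking Nguyen above Toma: 3.
Ballots ranking Toma above Nguyen: 2.
So 3 of 5 voters prefer Nguyen to Toma.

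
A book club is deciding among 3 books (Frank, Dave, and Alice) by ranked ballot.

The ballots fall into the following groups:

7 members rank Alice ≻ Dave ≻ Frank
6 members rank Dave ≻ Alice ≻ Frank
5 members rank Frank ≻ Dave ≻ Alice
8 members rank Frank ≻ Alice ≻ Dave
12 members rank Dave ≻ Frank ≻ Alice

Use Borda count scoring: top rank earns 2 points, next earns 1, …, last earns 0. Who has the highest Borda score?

Dave

Borda scores:
  Frank: 7·0 + 6·0 + 5·2 + 8·2 + 12·1 = 38
  Dave: 7·1 + 6·2 + 5·1 + 8·0 + 12·2 = 48
  Alice: 7·2 + 6·1 + 5·0 + 8·1 + 12·0 = 28
Dave has the highest total.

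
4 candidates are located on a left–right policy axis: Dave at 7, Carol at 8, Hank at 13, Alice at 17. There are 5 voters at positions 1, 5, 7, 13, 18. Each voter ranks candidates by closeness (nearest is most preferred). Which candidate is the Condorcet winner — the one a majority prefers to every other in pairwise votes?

With single-peaked preferences on a line, the Condorcet winner is the candidate closest to the median voter.
The median voter (position 7) is closest to Dave at 7.
Check: Dave vs Alice — voters closer to Dave: 3 of 5.

Dave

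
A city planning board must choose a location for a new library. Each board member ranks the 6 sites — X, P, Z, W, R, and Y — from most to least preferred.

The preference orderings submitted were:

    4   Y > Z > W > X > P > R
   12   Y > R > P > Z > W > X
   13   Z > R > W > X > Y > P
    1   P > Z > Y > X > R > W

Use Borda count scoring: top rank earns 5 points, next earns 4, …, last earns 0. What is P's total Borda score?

Borda scores:
  X: 4·2 + 12·0 + 13·2 + 2 = 36
  P: 4·1 + 12·3 + 13·0 + 5 = 45
  Z: 4·4 + 12·2 + 13·5 + 4 = 109
  W: 4·3 + 12·1 + 13·3 + 0 = 63
  R: 4·0 + 12·4 + 13·4 + 1 = 101
  Y: 4·5 + 12·5 + 13·1 + 3 = 96

45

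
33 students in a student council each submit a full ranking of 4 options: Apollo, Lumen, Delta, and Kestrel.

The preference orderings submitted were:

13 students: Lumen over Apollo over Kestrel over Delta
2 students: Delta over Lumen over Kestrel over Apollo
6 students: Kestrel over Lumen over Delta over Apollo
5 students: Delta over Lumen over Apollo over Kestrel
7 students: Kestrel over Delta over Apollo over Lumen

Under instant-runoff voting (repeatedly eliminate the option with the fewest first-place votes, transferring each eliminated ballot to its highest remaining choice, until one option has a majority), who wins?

Lumen

Round 1: Lumen 13, Kestrel 13, Delta 7, Apollo 0. Apollo has the fewest and is eliminated.
Round 2: Lumen 13, Kestrel 13, Delta 7. Delta has the fewest and is eliminated.
Round 3: Lumen 20, Kestrel 13. Lumen has a majority.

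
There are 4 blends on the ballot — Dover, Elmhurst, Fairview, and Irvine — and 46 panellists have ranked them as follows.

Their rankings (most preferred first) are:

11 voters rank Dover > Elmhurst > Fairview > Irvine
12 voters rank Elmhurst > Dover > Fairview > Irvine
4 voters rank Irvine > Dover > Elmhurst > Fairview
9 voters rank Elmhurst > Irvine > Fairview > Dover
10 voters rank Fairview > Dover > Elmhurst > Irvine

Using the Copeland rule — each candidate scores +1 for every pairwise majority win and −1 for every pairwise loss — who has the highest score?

Dover

Pairwise results:
  Dover vs Elmhurst: Dover wins 25–21.
  Dover vs Fairview: Dover wins 27–19.
  Dover vs Irvine: Dover wins 33–13.
  Elmhurst vs Fairview: Elmhurst wins 36–10.
  Elmhurst vs Irvine: Elmhurst wins 42–4.
  Fairview vs Irvine: Fairview wins 33–13.
Copeland scores (wins − losses):
  Dover: 3 − 0 = 3
  Elmhurst: 2 − 1 = 1
  Fairview: 1 − 2 = -1
  Irvine: 0 − 3 = -3
Dover has the best Copeland score.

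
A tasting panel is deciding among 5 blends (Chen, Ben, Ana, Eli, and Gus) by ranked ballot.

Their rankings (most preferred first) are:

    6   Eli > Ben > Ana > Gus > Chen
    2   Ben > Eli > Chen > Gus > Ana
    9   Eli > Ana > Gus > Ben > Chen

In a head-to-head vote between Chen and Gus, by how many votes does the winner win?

13

Ballots ranking Chen above Gus: 2.
Ballots ranking Gus above Chen: 6+9 = 15.
Gus wins 15–2, a margin of 13.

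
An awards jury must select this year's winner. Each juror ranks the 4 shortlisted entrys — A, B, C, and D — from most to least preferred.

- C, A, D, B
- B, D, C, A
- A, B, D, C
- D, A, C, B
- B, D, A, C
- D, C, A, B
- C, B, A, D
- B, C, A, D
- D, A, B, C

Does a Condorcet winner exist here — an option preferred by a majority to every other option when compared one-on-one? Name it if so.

There is no Condorcet winner

Head-to-head results (9 voters total):
A vs B: A wins 5–4.
A vs C: C wins 5–4.
A vs D: D wins 5–4.
B vs C: B wins 5–4.
B vs D: B wins 5–4.
C vs D: D wins 6–3.
No candidate beats all others: A beats B beats C beats A, a majority cycle.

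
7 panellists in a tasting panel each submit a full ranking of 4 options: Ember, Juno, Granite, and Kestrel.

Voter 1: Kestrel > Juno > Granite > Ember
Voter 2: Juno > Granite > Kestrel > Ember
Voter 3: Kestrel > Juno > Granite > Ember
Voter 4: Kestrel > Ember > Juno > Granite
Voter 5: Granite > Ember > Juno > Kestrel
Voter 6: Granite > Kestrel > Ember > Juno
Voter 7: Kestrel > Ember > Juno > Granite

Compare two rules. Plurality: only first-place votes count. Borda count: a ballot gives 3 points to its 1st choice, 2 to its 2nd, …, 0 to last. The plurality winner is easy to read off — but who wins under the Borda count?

Plurality first-place counts: Ember 0, Juno 1, Granite 2, Kestrel 4 → Kestrel.
Borda totals: Ember 7, Juno 10, Granite 10, Kestrel 15 → Kestrel.

Kestrel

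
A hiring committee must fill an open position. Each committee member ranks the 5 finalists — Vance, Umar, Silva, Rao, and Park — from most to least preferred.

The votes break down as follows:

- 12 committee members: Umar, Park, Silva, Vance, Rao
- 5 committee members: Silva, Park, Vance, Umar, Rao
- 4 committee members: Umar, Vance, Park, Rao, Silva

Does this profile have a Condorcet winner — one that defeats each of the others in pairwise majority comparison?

Head-to-head results (21 voters total):
Vance vs Umar: Umar wins 16–5.
Vance vs Silva: Silva wins 17–4.
Vance vs Rao: Vance wins 21–0.
Vance vs Park: Park wins 17–4.
Umar vs Silva: Umar wins 16–5.
Umar vs Rao: Umar wins 21–0.
Umar vs Park: Umar wins 16–5.
Silva vs Rao: Silva wins 17–4.
Silva vs Park: Park wins 16–5.
Rao vs Park: Park wins 21–0.
Umar beats each rival — Vance (16–5), Silva (16–5), Rao (21–0), Park (16–5) — so Umar is the Condorcet winner.

Yes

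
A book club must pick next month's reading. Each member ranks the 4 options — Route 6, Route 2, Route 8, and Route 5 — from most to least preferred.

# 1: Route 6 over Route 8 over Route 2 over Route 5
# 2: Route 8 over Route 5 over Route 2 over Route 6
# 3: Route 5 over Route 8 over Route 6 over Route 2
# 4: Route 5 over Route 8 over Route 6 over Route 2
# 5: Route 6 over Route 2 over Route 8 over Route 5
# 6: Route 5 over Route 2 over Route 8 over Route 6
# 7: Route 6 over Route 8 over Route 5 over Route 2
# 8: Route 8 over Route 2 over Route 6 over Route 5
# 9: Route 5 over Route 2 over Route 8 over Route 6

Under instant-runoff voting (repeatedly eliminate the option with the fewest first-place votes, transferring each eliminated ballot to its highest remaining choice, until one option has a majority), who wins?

Round 1: Route 5 4, Route 6 3, Route 8 2, Route 2 0. Route 2 has the fewest and is eliminated.
Round 2: Route 5 4, Route 6 3, Route 8 2. Route 8 has the fewest and is eliminated.
Round 3: Route 5 5, Route 6 4. Route 5 has a majority.

Route 5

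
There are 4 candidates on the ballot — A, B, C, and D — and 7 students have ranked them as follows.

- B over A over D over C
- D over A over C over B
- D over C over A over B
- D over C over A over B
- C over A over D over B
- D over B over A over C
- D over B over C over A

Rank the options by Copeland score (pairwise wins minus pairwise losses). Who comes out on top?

Pairwise results:
  A vs B: A wins 4–3.
  A vs C: C wins 4–3.
  A vs D: D wins 5–2.
  B vs C: C wins 4–3.
  B vs D: D wins 6–1.
  C vs D: D wins 6–1.
Copeland scores (wins − losses):
  A: 1 − 2 = -1
  B: 0 − 3 = -3
  C: 2 − 1 = 1
  D: 3 − 0 = 3
D has the best Copeland score.

D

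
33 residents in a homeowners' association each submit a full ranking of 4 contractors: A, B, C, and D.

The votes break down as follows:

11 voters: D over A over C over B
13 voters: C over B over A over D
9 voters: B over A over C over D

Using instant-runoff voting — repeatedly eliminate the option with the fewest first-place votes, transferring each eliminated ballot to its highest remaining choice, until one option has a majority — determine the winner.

Round 1: C 13, D 11, B 9, A 0. A has the fewest and is eliminated.
Round 2: C 13, D 11, B 9. B has the fewest and is eliminated.
Round 3: C 22, D 11. C has a majority.

C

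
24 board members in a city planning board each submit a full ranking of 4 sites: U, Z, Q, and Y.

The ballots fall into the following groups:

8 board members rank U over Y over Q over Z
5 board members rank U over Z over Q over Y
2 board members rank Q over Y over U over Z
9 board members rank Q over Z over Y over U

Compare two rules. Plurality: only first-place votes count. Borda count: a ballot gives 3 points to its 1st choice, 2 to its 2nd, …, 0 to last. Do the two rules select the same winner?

No

Plurality first-place counts: U 13, Z 0, Q 11, Y 0 → U.
Borda totals: U 41, Z 28, Q 46, Y 29 → Q.
The two rules disagree: plurality picks U, Borda picks Q.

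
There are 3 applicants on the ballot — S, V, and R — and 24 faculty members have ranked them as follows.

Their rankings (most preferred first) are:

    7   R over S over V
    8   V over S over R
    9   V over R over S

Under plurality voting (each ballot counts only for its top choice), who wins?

V

First-place vote totals:
  S: 0
  V: 17
  R: 7
V has the most first-place votes.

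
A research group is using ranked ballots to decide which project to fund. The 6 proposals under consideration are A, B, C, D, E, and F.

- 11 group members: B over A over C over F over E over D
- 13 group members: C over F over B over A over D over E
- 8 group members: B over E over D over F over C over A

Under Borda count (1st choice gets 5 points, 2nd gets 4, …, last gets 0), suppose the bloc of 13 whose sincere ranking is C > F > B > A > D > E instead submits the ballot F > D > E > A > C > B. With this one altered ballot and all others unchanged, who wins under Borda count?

Borda totals with the altered ballot: A 70, B 95, C 54, D 76, E 82, F 103.
The switch changes the winner from B to F.

F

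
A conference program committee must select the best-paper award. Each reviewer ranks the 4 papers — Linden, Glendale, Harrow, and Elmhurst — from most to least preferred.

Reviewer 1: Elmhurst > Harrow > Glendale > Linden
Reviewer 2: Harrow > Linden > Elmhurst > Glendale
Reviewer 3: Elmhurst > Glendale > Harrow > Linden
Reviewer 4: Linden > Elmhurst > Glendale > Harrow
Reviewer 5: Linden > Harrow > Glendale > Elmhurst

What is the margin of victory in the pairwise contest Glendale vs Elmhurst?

Ballots ranking Glendale above Elmhurst: 1.
Ballots ranking Elmhurst above Glendale: 4.
Elmhurst wins 4–1, a margin of 3.

3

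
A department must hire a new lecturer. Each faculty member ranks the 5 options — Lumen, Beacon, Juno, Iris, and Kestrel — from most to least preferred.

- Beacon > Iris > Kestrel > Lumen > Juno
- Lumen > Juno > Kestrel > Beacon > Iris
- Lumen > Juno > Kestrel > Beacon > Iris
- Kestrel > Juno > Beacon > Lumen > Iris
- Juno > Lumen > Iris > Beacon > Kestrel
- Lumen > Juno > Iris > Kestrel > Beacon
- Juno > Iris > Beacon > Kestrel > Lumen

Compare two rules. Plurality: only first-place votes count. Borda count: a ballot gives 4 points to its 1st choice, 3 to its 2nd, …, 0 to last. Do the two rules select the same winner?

Plurality first-place counts: Lumen 3, Beacon 1, Juno 2, Iris 0, Kestrel 1 → Lumen.
Borda totals: Lumen 17, Beacon 11, Juno 20, Iris 10, Kestrel 12 → Juno.
The two rules disagree: plurality picks Lumen, Borda picks Juno.

No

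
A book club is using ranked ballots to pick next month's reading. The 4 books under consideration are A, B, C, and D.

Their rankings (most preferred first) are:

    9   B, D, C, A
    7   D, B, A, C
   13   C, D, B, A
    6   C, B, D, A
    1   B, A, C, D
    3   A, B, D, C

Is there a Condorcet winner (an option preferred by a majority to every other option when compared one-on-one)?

Head-to-head results (39 voters total):
A vs B: B wins 36–3.
A vs C: C wins 28–11.
A vs D: D wins 35–4.
B vs C: B wins 20–19.
B vs D: D wins 20–19.
C vs D: C wins 20–19.
No candidate beats all others: B beats C beats D beats B, a majority cycle.

No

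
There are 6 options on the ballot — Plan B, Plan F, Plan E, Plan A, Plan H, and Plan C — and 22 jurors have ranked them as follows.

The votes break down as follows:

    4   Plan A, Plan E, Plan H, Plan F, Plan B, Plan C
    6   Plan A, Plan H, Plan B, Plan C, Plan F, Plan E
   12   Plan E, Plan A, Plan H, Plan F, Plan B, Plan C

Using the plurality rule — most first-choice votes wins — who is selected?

Plan E

First-place vote totals:
  Plan B: 0
  Plan F: 0
  Plan E: 12
  Plan A: 10
  Plan H: 0
  Plan C: 0
Plan E has the most first-place votes.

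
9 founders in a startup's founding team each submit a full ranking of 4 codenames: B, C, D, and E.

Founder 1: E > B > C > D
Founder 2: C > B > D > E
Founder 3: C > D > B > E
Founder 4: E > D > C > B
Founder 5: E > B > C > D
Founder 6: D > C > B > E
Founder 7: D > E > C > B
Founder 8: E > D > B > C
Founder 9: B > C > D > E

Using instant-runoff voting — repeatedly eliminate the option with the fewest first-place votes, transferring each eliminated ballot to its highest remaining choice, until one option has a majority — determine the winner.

E

Round 1: E 4, C 2, D 2, B 1. B has the fewest and is eliminated.
Round 2: E 4, C 3, D 2. D has the fewest and is eliminated.
Round 3: E 5, C 4. E has a majority.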